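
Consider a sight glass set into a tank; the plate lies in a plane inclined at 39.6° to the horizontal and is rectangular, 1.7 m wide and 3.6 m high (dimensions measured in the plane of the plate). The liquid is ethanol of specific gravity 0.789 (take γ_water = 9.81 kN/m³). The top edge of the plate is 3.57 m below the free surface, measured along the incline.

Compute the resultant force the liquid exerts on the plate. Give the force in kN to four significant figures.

γ = 0.789 × 9.81 = 7.74009 kN/m³.
Let θ = 39.6° be the plate's angle to the horizontal; measure y along the incline from where the plane meets the free surface. Vertical depth h = y·sinθ with sinθ = 0.637424.
The centroid lies 3.6/2 = 1.8 m below the top edge, so y_c = 3.57 + 1.8 = 5.37 m and h_c = 5.37 × 0.637424 = 3.42297 m.
A = 1.7 × 3.6 = 6.12 m².
Resultant F = γ·h_c·A = 7.74009 × 3.42297 × 6.12 = 162.144 kN.

F ≈ 162.1 kN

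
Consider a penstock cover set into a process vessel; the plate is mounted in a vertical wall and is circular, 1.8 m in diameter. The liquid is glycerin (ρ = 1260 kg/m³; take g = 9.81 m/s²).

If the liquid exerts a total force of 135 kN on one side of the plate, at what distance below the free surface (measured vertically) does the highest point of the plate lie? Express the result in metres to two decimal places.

d_top ≈ 3.39 m

γ = ρg = 1260 × 9.81 / 1000 = 12.3606 kN/m³.
A = π(0.9)² = 2.54469 m².
From F = γ·h_c·A, the centroid depth is h_c = 135/(12.3606 × 2.54469) = 4.292 m.
The centroid is at the centre, 0.9 m below the top of the plate, so the highest point sits at h_top = 4.292 − 0.9 = 3.392 m below the surface.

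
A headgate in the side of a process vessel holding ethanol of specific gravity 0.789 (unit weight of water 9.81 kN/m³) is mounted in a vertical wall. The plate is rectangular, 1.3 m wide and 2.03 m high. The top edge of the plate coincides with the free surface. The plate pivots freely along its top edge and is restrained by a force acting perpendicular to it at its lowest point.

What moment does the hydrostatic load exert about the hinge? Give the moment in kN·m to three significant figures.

γ = 0.789 × 9.81 = 7.74009 kN/m³.
The centroid lies 2.03/2 = 1.015 m below the top edge, so the centroid depth is h_c = 1.015 m.
A = 1.3 × 2.03 = 2.639 m².
Resultant F = γ·h_c·A = 7.74009 × 1.015 × 2.639 = 20.7325 kN.
I_c = b·h³/12 = 1.3 × 2.03³/12 = 0.906255 m⁴.
Centre of pressure: y_p = y_c + I_c/(y_c·A) = 1.015 + 0.906255/(1.015 × 2.639) = 1.015 + 0.338333 = 1.35333 m along the plane.
The resultant acts 1.015 + 0.338333 = 1.35333 m (along the plate) below the hinge at the top edge, so the moment about the hinge is M = F × 1.35333 = 20.7325 × 1.35333 = 28.0579 kN·m.

M ≈ 28.1 kN·m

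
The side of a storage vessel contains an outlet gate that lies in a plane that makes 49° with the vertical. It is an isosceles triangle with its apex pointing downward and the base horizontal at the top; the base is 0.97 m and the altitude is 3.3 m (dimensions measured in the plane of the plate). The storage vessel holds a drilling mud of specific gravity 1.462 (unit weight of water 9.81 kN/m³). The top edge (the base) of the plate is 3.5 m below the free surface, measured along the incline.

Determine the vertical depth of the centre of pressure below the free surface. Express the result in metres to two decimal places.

γ = 1.462 × 9.81 = 14.34222 kN/m³.
The plate makes 49° with the vertical, i.e. θ = 90° − 49° = 41° to the horizontal. Measuring y along the incline from the free-surface line, vertical depth h = y·sinθ with sinθ = 0.656059.
With the apex down, the centroid sits h/3 = 3.3/3 = 1.1 m below the base (the top edge), so y_c = 3.5 + 1.1 = 4.6 m and h_c = 4.6 × 0.656059 = 3.01787 m.
A = ½ × 0.97 × 3.3 = 1.6005 m².
Resultant F = γ·h_c·A = 14.34222 × 3.01787 × 1.6005 = 69.2744 kN.
I_c = b·h³/36 = 0.97 × 3.3³/36 = 0.968302 m⁴.
Centre of pressure: y_p = y_c + I_c/(y_c·A) = 4.6 + 0.968302/(4.6 × 1.6005) = 4.6 + 0.131522 = 4.73152 m along the plane.
Vertically, h_p = y_p·sinθ = 4.73152 × 0.656059 = 3.10416 m.

h_p = 3.10 m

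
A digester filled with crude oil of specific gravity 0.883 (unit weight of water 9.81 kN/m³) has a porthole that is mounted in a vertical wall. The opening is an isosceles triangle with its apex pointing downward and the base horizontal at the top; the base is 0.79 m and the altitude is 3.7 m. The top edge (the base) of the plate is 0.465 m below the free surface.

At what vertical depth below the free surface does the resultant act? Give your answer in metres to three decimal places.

γ = 0.883 × 9.81 = 8.66223 kN/m³.
With the apex down, the centroid sits h/3 = 3.7/3 = 1.23333 m below the base (the top edge), so the centroid depth is h_c = 0.465 + 1.23333 = 1.69833 m.
A = ½ × 0.79 × 3.7 = 1.4615 m².
Resultant F = γ·h_c·A = 8.66223 × 1.69833 × 1.4615 = 21.5006 kN.
I_c = b·h³/36 = 0.79 × 3.7³/36 = 1.11155 m⁴.
Centre of pressure: y_p = y_c + I_c/(y_c·A) = 1.69833 + 1.11155/(1.69833 × 1.4615) = 1.69833 + 0.447825 = 2.14615 m along the plane.

h_p = 2.146 m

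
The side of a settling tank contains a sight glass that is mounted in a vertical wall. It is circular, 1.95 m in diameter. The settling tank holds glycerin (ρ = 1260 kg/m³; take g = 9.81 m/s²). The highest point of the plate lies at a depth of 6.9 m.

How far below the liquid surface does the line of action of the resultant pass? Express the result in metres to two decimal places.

h_p = 7.91 m

γ = ρg = 1260 × 9.81 / 1000 = 12.3606 kN/m³.
The centroid is at the centre, 0.975 m below the top of the plate, so the centroid depth is h_c = 6.9 + 0.975 = 7.875 m.
A = π(0.975)² = 2.98648 m².
Resultant F = γ·h_c·A = 12.3606 × 7.875 × 2.98648 = 290.703 kN.
I_c = πr⁴/4 = π × 0.975⁴/4 = 0.709755 m⁴.
Centre of pressure: y_p = y_c + I_c/(y_c·A) = 7.875 + 0.709755/(7.875 × 2.98648) = 7.875 + 0.0301785 = 7.90518 m along the plane.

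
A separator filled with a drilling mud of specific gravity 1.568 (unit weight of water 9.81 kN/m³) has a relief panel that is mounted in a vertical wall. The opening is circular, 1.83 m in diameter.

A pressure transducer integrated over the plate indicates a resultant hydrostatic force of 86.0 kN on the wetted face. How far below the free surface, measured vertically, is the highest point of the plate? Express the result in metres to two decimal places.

γ = 1.568 × 9.81 = 15.38208 kN/m³.
A = π(0.915)² = 2.63022 m².
From F = γ·h_c·A, the centroid depth is h_c = 86.0/(15.38208 × 2.63022) = 2.12565 m.
The centroid is at the centre, 0.915 m below the top of the plate, so the highest point sits at h_top = 2.12565 − 0.915 = 1.21065 m below the surface.

d_top ≈ 1.21 m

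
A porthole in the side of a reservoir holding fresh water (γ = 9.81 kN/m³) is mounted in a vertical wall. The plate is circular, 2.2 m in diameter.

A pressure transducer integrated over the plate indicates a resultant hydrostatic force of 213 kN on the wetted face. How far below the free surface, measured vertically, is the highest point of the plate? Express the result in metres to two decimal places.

d_top ≈ 4.61 m

γ = 9.81 kN/m³.
A = π(1.1)² = 3.80133 m².
From F = γ·h_c·A, the centroid depth is h_c = 213/(9.81 × 3.80133) = 5.71183 m.
The centroid is at the centre, 1.1 m below the top of the plate, so the highest point sits at h_top = 5.71183 − 1.1 = 4.61183 m below the surface.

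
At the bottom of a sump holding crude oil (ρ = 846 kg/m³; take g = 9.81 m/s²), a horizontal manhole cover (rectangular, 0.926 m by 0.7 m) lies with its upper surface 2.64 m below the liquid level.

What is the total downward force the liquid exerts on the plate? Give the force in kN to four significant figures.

γ = ρg = 846 × 9.81 / 1000 = 8.29926 kN/m³.
The plate is horizontal, so pressure is uniform at p = γ·h = 8.29926 × 2.64 = 21.91 kN/m².
A = 0.926 × 0.7 = 0.6482 m².
F = p·A = 21.91 × 0.6482 = 14.2021 kN.

F ≈ 14.20 kN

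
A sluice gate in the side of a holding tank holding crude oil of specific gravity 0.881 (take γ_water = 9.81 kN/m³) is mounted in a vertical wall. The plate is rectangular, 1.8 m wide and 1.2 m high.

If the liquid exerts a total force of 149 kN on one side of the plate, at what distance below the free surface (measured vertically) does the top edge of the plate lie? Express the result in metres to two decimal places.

γ = 0.881 × 9.81 = 8.64261 kN/m³.
A = 1.8 × 1.2 = 2.16 m².
From F = γ·h_c·A, the centroid depth is h_c = 149/(8.64261 × 2.16) = 7.98156 m.
The centroid lies 1.2/2 = 0.6 m below the top edge, so the top edge sits at h_top = 7.98156 − 0.6 = 7.38156 m below the surface.

d_top ≈ 7.38 m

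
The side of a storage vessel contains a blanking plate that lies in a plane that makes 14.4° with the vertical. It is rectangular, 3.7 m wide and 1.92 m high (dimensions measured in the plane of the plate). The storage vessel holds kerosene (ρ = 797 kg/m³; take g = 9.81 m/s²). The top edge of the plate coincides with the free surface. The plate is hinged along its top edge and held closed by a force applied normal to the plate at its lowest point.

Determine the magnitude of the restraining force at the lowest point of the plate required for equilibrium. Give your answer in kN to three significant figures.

P ≈ 34.4 kN

γ = ρg = 797 × 9.81 / 1000 = 7.81857 kN/m³.
The plate makes 14.4° with the vertical, i.e. θ = 90° − 14.4° = 75.6° to the horizontal. Measuring y along the incline from the free-surface line, vertical depth h = y·sinθ with sinθ = 0.968583.
The centroid lies 1.92/2 = 0.96 m below the top edge, so y_c = 0.96 m and h_c = 0.96 × 0.968583 = 0.92984 m.
A = 3.7 × 1.92 = 7.104 m².
Resultant F = γ·h_c·A = 7.81857 × 0.92984 × 7.104 = 51.6462 kN.
I_c = b·h³/12 = 3.7 × 1.92³/12 = 2.18235 m⁴.
Centre of pressure: y_p = y_c + I_c/(y_c·A) = 0.96 + 2.18235/(0.96 × 7.104) = 0.96 + 0.32 = 1.28 m along the plane.
The resultant acts 0.96 + 0.32 = 1.28 m (along the plate) below the hinge at the top edge, so the moment about the hinge is M = F × 1.28 = 51.6462 × 1.28 = 66.1071 kN·m.
A normal force at the bottom, 1.92 m from the hinge, must supply this moment: P = 66.1071/1.92 = 34.4308 kN.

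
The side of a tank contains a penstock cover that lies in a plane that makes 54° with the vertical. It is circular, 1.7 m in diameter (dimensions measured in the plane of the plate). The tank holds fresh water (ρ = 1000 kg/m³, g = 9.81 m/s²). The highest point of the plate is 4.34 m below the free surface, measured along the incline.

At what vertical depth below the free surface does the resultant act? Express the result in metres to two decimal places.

h_p = 3.07 m

γ = ρg = 1000 × 9.81 = 9810 N/m³ = 9.81 kN/m³.
The plate makes 54° with the vertical, i.e. θ = 90° − 54° = 36° to the horizontal. Measuring y along the incline from the free-surface line, vertical depth h = y·sinθ with sinθ = 0.587785.
The centroid is at the centre, 0.85 m below the top of the plate, so y_c = 4.34 + 0.85 = 5.19 m and h_c = 5.19 × 0.587785 = 3.0506 m.
A = π(0.85)² = 2.2698 m².
Resultant F = γ·h_c·A = 9.81 × 3.0506 × 2.2698 = 67.9269 kN.
I_c = πr⁴/4 = π × 0.85⁴/4 = 0.409983 m⁴.
Centre of pressure: y_p = y_c + I_c/(y_c·A) = 5.19 + 0.409983/(5.19 × 2.2698) = 5.19 + 0.0348025 = 5.2248 m along the plane.
Vertically, h_p = y_p·sinθ = 5.2248 × 0.587785 = 3.07106 m.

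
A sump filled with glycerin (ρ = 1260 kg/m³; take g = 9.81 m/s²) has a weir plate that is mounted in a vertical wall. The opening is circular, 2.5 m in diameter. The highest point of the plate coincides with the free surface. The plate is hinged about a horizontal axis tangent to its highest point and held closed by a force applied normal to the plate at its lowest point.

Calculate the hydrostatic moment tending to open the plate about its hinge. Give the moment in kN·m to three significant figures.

γ = ρg = 1260 × 9.81 / 1000 = 12.3606 kN/m³.
The centroid is at the centre, 1.25 m below the top of the plate, so the centroid depth is h_c = 1.25 m.
A = π(1.25)² = 4.90874 m².
Resultant F = γ·h_c·A = 12.3606 × 1.25 × 4.90874 = 75.8437 kN.
I_c = πr⁴/4 = π × 1.25⁴/4 = 1.91748 m⁴.
Centre of pressure: y_p = y_c + I_c/(y_c·A) = 1.25 + 1.91748/(1.25 × 4.90874) = 1.25 + 0.312501 = 1.5625 m along the plane.
The resultant acts 1.25 + 0.312501 = 1.5625 m (along the plate) below the hinge at the top edge, so the moment about the hinge is M = F × 1.5625 = 75.8437 × 1.5625 = 118.506 kN·m.

M ≈ 119 kN·m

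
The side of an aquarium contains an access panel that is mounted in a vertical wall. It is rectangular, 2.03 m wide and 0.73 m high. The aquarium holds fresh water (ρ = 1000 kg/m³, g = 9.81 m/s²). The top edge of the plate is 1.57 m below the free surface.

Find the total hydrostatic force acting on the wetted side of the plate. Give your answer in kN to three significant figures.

F ≈ 28.1 kN

γ = ρg = 1000 × 9.81 = 9810 N/m³ = 9.81 kN/m³.
The centroid lies 0.73/2 = 0.365 m below the top edge, so the centroid depth is h_c = 1.57 + 0.365 = 1.935 m.
A = 2.03 × 0.73 = 1.4819 m².
Resultant F = γ·h_c·A = 9.81 × 1.935 × 1.4819 = 28.1299 kN.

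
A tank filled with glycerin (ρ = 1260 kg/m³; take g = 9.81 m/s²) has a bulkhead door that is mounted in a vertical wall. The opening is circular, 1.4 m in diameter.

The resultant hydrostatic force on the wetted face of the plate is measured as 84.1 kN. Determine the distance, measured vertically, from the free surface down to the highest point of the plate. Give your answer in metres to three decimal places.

γ = ρg = 1260 × 9.81 / 1000 = 12.3606 kN/m³.
A = π(0.7)² = 1.53938 m².
From F = γ·h_c·A, the centroid depth is h_c = 84.1/(12.3606 × 1.53938) = 4.41988 m.
The centroid is at the centre, 0.7 m below the top of the plate, so the highest point sits at h_top = 4.41988 − 0.7 = 3.71988 m below the surface.

d_top ≈ 3.720 m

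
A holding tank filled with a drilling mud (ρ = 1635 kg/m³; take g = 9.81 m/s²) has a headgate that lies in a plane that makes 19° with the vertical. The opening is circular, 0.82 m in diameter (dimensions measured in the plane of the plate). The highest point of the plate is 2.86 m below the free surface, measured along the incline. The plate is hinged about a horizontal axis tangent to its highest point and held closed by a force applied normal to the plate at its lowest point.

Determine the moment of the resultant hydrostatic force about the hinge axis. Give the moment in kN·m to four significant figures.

M ≈ 11.07 kN·m

γ = ρg = 1635 × 9.81 / 1000 = 16.03935 kN/m³.
The plate makes 19° with the vertical, i.e. θ = 90° − 19° = 71° to the horizontal. Measuring y along the incline from the free-surface line, vertical depth h = y·sinθ with sinθ = 0.945519.
The centroid is at the centre, 0.41 m below the top of the plate, so y_c = 2.86 + 0.41 = 3.27 m and h_c = 3.27 × 0.945519 = 3.09185 m.
A = π(0.41)² = 0.528102 m².
Resultant F = γ·h_c·A = 16.03935 × 3.09185 × 0.528102 = 26.1892 kN.
I_c = πr⁴/4 = π × 0.41⁴/4 = 0.0221935 m⁴.
Centre of pressure: y_p = y_c + I_c/(y_c·A) = 3.27 + 0.0221935/(3.27 × 0.528102) = 3.27 + 0.0128517 = 3.28285 m along the plane.
The resultant acts 0.41 + 0.0128517 = 0.422852 m (along the plate) below the hinge at the top edge, so the moment about the hinge is M = F × 0.422852 = 26.1892 × 0.422852 = 11.0742 kN·m.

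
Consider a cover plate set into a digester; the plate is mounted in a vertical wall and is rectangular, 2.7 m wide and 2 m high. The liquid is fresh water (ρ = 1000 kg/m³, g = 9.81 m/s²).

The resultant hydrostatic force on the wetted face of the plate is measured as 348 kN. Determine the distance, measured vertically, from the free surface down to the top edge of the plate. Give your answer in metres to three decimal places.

d_top ≈ 5.569 m

γ = ρg = 1000 × 9.81 = 9810 N/m³ = 9.81 kN/m³.
A = 2.7 × 2 = 5.4 m².
From F = γ·h_c·A, the centroid depth is h_c = 348/(9.81 × 5.4) = 6.56926 m.
The centroid lies 2/2 = 1 m below the top edge, so the top edge sits at h_top = 6.56926 − 1 = 5.56926 m below the surface.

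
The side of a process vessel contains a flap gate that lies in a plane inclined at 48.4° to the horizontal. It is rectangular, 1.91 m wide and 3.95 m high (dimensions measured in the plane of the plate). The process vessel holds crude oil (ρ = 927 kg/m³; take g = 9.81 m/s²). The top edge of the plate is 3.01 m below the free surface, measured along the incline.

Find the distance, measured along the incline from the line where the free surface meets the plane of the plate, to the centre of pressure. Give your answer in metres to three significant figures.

y_p = 5.25 m

γ = ρg = 927 × 9.81 / 1000 = 9.09387 kN/m³.
Let θ = 48.4° be the plate's angle to the horizontal; measure y along the incline from where the plane meets the free surface. Vertical depth h = y·sinθ with sinθ = 0.747798.
The centroid lies 3.95/2 = 1.975 m below the top edge, so y_c = 3.01 + 1.975 = 4.985 m and h_c = 4.985 × 0.747798 = 3.72777 m.
A = 1.91 × 3.95 = 7.5445 m².
Resultant F = γ·h_c·A = 9.09387 × 3.72777 × 7.5445 = 255.757 kN.
I_c = b·h³/12 = 1.91 × 3.95³/12 = 9.80942 m⁴.
Centre of pressure: y_p = y_c + I_c/(y_c·A) = 4.985 + 9.80942/(4.985 × 7.5445) = 4.985 + 0.260824 = 5.24582 m along the plane.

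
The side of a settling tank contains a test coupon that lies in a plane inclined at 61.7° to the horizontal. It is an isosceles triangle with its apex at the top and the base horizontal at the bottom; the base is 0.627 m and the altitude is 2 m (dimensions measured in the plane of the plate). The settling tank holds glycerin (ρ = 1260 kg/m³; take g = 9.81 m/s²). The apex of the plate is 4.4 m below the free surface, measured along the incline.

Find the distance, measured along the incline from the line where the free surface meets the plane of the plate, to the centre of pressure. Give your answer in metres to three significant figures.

γ = ρg = 1260 × 9.81 / 1000 = 12.3606 kN/m³.
Let θ = 61.7° be the plate's angle to the horizontal; measure y along the incline from where the plane meets the free surface. Vertical depth h = y·sinθ with sinθ = 0.880477.
With the apex up, the centroid sits 2h/3 = 2 × 2/3 = 1.33333 m below the apex, so y_c = 4.4 + 1.33333 = 5.73333 m and h_c = 5.73333 × 0.880477 = 5.04807 m.
A = ½ × 0.627 × 2 = 0.627 m².
Resultant F = γ·h_c·A = 12.3606 × 5.04807 × 0.627 = 39.123 kN.
I_c = b·h³/36 = 0.627 × 2³/36 = 0.139333 m⁴.
Centre of pressure: y_p = y_c + I_c/(y_c·A) = 5.73333 + 0.139333/(5.73333 × 0.627) = 5.73333 + 0.0387596 = 5.77209 m along the plane.

y_p = 5.77 m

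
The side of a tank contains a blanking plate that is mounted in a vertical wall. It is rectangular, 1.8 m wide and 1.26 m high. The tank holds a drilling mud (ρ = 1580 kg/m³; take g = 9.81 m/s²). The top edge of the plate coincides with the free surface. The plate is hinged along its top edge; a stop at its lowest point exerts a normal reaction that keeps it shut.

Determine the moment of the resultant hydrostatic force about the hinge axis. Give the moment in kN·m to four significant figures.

M ≈ 18.60 kN·m

γ = ρg = 1580 × 9.81 / 1000 = 15.4998 kN/m³.
The centroid lies 1.26/2 = 0.63 m below the top edge, so the centroid depth is h_c = 0.63 m.
A = 1.8 × 1.26 = 2.268 m².
Resultant F = γ·h_c·A = 15.4998 × 0.63 × 2.268 = 22.1467 kN.
I_c = b·h³/12 = 1.8 × 1.26³/12 = 0.300056 m⁴.
Centre of pressure: y_p = y_c + I_c/(y_c·A) = 0.63 + 0.300056/(0.63 × 2.268) = 0.63 + 0.21 = 0.84 m along the plane.
The resultant acts 0.63 + 0.21 = 0.84 m (along the plate) below the hinge at the top edge, so the moment about the hinge is M = F × 0.84 = 22.1467 × 0.84 = 18.6032 kN·m.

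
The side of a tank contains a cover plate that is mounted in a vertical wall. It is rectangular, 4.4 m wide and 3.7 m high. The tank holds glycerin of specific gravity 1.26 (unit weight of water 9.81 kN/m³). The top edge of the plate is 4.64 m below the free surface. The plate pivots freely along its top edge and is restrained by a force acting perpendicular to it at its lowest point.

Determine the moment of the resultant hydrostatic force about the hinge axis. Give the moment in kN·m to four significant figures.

M ≈ 2646 kN·m

γ = 1.26 × 9.81 = 12.3606 kN/m³.
The centroid lies 3.7/2 = 1.85 m below the top edge, so the centroid depth is h_c = 4.64 + 1.85 = 6.49 m.
A = 4.4 × 3.7 = 16.28 m².
Resultant F = γ·h_c·A = 12.3606 × 6.49 × 16.28 = 1305.99 kN.
I_c = b·h³/12 = 4.4 × 3.7³/12 = 18.5728 m⁴.
Centre of pressure: y_p = y_c + I_c/(y_c·A) = 6.49 + 18.5728/(6.49 × 16.28) = 6.49 + 0.175784 = 6.66578 m along the plane.
The resultant acts 1.85 + 0.175784 = 2.02578 m (along the plate) below the hinge at the top edge, so the moment about the hinge is M = F × 2.02578 = 1305.99 × 2.02578 = 2645.65 kN·m.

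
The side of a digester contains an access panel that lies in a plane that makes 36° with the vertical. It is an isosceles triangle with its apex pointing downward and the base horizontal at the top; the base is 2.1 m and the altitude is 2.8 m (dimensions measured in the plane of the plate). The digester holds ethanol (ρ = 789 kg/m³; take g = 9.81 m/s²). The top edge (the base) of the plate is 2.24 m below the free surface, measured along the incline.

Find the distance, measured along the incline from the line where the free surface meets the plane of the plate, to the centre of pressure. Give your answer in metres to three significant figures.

γ = ρg = 789 × 9.81 / 1000 = 7.74009 kN/m³.
The plate makes 36° with the vertical, i.e. θ = 90° − 36° = 54° to the horizontal. Measuring y along the incline from the free-surface line, vertical depth h = y·sinθ with sinθ = 0.809017.
With the apex down, the centroid sits h/3 = 2.8/3 = 0.933333 m below the base (the top edge), so y_c = 2.24 + 0.933333 = 3.17333 m and h_c = 3.17333 × 0.809017 = 2.56728 m.
A = ½ × 2.1 × 2.8 = 2.94 m².
Resultant F = γ·h_c·A = 7.74009 × 2.56728 × 2.94 = 58.4207 kN.
I_c = b·h³/36 = 2.1 × 2.8³/36 = 1.28053 m⁴.
Centre of pressure: y_p = y_c + I_c/(y_c·A) = 3.17333 + 1.28053/(3.17333 × 2.94) = 3.17333 + 0.137255 = 3.31059 m along the plane.

y_p = 3.31 m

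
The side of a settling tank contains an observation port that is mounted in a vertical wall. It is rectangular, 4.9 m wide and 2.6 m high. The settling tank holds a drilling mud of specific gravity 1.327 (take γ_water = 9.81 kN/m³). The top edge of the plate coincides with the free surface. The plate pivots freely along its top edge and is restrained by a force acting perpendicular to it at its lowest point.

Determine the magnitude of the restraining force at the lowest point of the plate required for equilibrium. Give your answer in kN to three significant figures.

γ = 1.327 × 9.81 = 13.01787 kN/m³.
The centroid lies 2.6/2 = 1.3 m below the top edge, so the centroid depth is h_c = 1.3 m.
A = 4.9 × 2.6 = 12.74 m².
Resultant F = γ·h_c·A = 13.01787 × 1.3 × 12.74 = 215.602 kN.
I_c = b·h³/12 = 4.9 × 2.6³/12 = 7.17687 m⁴.
Centre of pressure: y_p = y_c + I_c/(y_c·A) = 1.3 + 7.17687/(1.3 × 12.74) = 1.3 + 0.433334 = 1.73333 m along the plane.
The resultant acts 1.3 + 0.433334 = 1.73333 m (along the plate) below the hinge at the top edge, so the moment about the hinge is M = F × 1.73333 = 215.602 × 1.73333 = 373.709 kN·m.
A normal force at the bottom, 2.6 m from the hinge, must supply this moment: P = 373.709/2.6 = 143.734 kN.

P ≈ 144 kN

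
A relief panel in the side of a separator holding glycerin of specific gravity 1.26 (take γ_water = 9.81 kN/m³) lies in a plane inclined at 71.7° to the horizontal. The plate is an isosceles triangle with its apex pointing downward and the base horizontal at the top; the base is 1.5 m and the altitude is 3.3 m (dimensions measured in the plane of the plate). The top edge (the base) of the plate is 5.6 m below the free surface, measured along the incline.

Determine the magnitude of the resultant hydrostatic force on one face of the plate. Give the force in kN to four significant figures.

F ≈ 194.6 kN

γ = 1.26 × 9.81 = 12.3606 kN/m³.
Let θ = 71.7° be the plate's angle to the horizontal; measure y along the incline from where the plane meets the free surface. Vertical depth h = y·sinθ with sinθ = 0.949425.
With the apex down, the centroid sits h/3 = 3.3/3 = 1.1 m below the base (the top edge), so y_c = 5.6 + 1.1 = 6.7 m and h_c = 6.7 × 0.949425 = 6.36115 m.
A = ½ × 1.5 × 3.3 = 2.475 m².
Resultant F = γ·h_c·A = 12.3606 × 6.36115 × 2.475 = 194.603 kN.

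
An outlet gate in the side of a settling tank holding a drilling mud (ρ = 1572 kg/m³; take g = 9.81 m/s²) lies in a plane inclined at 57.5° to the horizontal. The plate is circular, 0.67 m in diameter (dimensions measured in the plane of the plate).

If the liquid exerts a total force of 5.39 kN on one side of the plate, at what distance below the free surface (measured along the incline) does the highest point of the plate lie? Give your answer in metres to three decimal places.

y_top ≈ 0.840 m

γ = ρg = 1572 × 9.81 / 1000 = 15.42132 kN/m³.
A = π(0.335)² = 0.352565 m².
From F = γ·h_c·A, the centroid depth is h_c = 5.39/(15.42132 × 0.352565) = 0.991352 m.
Let θ = 57.5° be the plate's angle to the horizontal; measure y along the incline from where the plane meets the free surface. Vertical depth h = y·sinθ with sinθ = 0.843391.
Along the incline, y_c = h_c/sinθ = 0.991352/0.843391 = 1.17544 m.
The centroid is at the centre, 0.335 m below the top of the plate, so the highest point sits at y_top = 1.17544 − 0.335 = 0.84044 m along the incline.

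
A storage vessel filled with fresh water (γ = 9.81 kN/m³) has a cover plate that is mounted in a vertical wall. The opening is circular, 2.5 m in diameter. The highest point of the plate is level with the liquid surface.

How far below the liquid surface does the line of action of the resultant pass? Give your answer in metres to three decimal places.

γ = 9.81 kN/m³.
The centroid is at the centre, 1.25 m below the top of the plate, so the centroid depth is h_c = 1.25 m.
A = π(1.25)² = 4.90874 m².
Resultant F = γ·h_c·A = 9.81 × 1.25 × 4.90874 = 60.1934 kN.
I_c = πr⁴/4 = π × 1.25⁴/4 = 1.91748 m⁴.
Centre of pressure: y_p = y_c + I_c/(y_c·A) = 1.25 + 1.91748/(1.25 × 4.90874) = 1.25 + 0.312501 = 1.5625 m along the plane.

h_p = 1.563 m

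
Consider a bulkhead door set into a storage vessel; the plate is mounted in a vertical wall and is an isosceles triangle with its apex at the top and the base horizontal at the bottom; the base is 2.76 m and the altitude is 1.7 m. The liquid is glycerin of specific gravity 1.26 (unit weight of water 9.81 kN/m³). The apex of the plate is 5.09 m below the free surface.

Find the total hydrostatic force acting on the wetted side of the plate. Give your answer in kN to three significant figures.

F ≈ 180 kN

γ = 1.26 × 9.81 = 12.3606 kN/m³.
With the apex up, the centroid sits 2h/3 = 2 × 1.7/3 = 1.13333 m below the apex, so the centroid depth is h_c = 5.09 + 1.13333 = 6.22333 m.
A = ½ × 2.76 × 1.7 = 2.346 m².
Resultant F = γ·h_c·A = 12.3606 × 6.22333 × 2.346 = 180.464 kN.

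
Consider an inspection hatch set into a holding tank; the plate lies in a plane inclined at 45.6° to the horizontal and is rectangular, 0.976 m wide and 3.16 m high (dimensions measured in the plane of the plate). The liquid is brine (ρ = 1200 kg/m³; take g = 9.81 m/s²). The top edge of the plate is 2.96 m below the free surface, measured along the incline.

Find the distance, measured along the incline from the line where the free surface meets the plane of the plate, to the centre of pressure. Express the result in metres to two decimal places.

γ = ρg = 1200 × 9.81 / 1000 = 11.772 kN/m³.
Let θ = 45.6° be the plate's angle to the horizontal; measure y along the incline from where the plane meets the free surface. Vertical depth h = y·sinθ with sinθ = 0.714473.
The centroid lies 3.16/2 = 1.58 m below the top edge, so y_c = 2.96 + 1.58 = 4.54 m and h_c = 4.54 × 0.714473 = 3.24371 m.
A = 0.976 × 3.16 = 3.08416 m².
Resultant F = γ·h_c·A = 11.772 × 3.24371 × 3.08416 = 117.769 kN.
I_c = b·h³/12 = 0.976 × 3.16³/12 = 2.56643 m⁴.
Centre of pressure: y_p = y_c + I_c/(y_c·A) = 4.54 + 2.56643/(4.54 × 3.08416) = 4.54 + 0.183289 = 4.72329 m along the plane.

y_p = 4.72 m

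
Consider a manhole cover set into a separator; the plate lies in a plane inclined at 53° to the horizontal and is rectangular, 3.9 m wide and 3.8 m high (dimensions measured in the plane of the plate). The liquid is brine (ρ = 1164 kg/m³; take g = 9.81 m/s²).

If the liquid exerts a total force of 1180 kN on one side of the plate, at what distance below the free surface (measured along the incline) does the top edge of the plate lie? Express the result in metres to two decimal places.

γ = ρg = 1164 × 9.81 / 1000 = 11.41884 kN/m³.
A = 3.9 × 3.8 = 14.82 m².
From F = γ·h_c·A, the centroid depth is h_c = 1180/(11.41884 × 14.82) = 6.97287 m.
Let θ = 53° be the plate's angle to the horizontal; measure y along the incline from where the plane meets the free surface. Vertical depth h = y·sinθ with sinθ = 0.798636.
Along the incline, y_c = h_c/sinθ = 6.97287/0.798636 = 8.73097 m.
The centroid lies 3.8/2 = 1.9 m below the top edge, so the top edge sits at y_top = 8.73097 − 1.9 = 6.83097 m along the incline.

y_top ≈ 6.83 m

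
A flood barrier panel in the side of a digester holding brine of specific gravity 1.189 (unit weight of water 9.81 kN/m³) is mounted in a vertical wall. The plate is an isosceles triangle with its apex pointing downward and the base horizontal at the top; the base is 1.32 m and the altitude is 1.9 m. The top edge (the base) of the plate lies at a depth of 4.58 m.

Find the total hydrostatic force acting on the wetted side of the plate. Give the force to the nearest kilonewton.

γ = 1.189 × 9.81 = 11.66409 kN/m³.
With the apex down, the centroid sits h/3 = 1.9/3 = 0.633333 m below the base (the top edge), so the centroid depth is h_c = 4.58 + 0.633333 = 5.21333 m.
A = ½ × 1.32 × 1.9 = 1.254 m².
Resultant F = γ·h_c·A = 11.66409 × 5.21333 × 1.254 = 76.2542 kN.

F ≈ 76 kN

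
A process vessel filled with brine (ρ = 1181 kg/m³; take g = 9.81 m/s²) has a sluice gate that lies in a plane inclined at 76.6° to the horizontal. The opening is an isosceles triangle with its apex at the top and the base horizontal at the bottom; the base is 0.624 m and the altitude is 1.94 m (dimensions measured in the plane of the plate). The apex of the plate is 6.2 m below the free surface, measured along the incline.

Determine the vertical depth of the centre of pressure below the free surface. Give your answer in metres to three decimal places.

h_p = 7.316 m

γ = ρg = 1181 × 9.81 / 1000 = 11.58561 kN/m³.
Let θ = 76.6° be the plate's angle to the horizontal; measure y along the incline from where the plane meets the free surface. Vertical depth h = y·sinθ with sinθ = 0.972776.
With the apex up, the centroid sits 2h/3 = 2 × 1.94/3 = 1.29333 m below the apex, so y_c = 6.2 + 1.29333 = 7.49333 m and h_c = 7.49333 × 0.972776 = 7.28933 m.
A = ½ × 0.624 × 1.94 = 0.60528 m².
Resultant F = γ·h_c·A = 11.58561 × 7.28933 × 0.60528 = 51.1167 kN.
I_c = b·h³/36 = 0.624 × 1.94³/36 = 0.126557 m⁴.
Centre of pressure: y_p = y_c + I_c/(y_c·A) = 7.49333 + 0.126557/(7.49333 × 0.60528) = 7.49333 + 0.0279033 = 7.52123 m along the plane.
Vertically, h_p = y_p·sinθ = 7.52123 × 0.972776 = 7.31647 m.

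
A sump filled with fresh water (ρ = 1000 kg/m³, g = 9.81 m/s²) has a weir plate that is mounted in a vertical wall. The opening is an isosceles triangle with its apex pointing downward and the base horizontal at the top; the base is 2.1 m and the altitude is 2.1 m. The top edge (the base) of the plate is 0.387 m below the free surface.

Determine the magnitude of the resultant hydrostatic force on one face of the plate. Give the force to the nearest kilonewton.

F ≈ 24 kN

γ = ρg = 1000 × 9.81 = 9810 N/m³ = 9.81 kN/m³.
With the apex down, the centroid sits h/3 = 2.1/3 = 0.7 m below the base (the top edge), so the centroid depth is h_c = 0.387 + 0.7 = 1.087 m.
A = ½ × 2.1 × 2.1 = 2.205 m².
Resultant F = γ·h_c·A = 9.81 × 1.087 × 2.205 = 23.513 kN.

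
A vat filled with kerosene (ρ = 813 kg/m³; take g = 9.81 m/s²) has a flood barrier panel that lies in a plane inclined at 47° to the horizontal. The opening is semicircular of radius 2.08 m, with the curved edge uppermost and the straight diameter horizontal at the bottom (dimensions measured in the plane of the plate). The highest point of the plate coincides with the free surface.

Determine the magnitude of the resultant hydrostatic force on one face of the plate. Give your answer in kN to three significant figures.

F ≈ 47.5 kN

γ = ρg = 813 × 9.81 / 1000 = 7.97553 kN/m³.
Let θ = 47° be the plate's angle to the horizontal; measure y along the incline from where the plane meets the free surface. Vertical depth h = y·sinθ with sinθ = 0.731354.
The centroid lies 4r/(3π) = 0.882779 m above the diameter, so r − 4r/(3π) = 2.08 − 0.882779 = 1.19722 m below the topmost point, so y_c = 1.19722 m and h_c = 1.19722 × 0.731354 = 0.875592 m.
A = πr²/2 = π × 2.08²/2 = 6.79589 m².
Resultant F = γ·h_c·A = 7.97553 × 0.875592 × 6.79589 = 47.4578 kN.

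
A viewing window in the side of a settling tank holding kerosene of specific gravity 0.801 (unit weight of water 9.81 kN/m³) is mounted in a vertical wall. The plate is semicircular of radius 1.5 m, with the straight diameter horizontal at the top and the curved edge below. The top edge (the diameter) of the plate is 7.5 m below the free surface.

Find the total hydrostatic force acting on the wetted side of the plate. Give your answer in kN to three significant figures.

F ≈ 226 kN

γ = 0.801 × 9.81 = 7.85781 kN/m³.
The centroid of a semicircle lies 4r/(3π) = 0.63662 m from the diameter, here below the top edge, so the centroid depth is h_c = 7.5 + 0.63662 = 8.13662 m.
A = πr²/2 = π × 1.5²/2 = 3.53429 m².
Resultant F = γ·h_c·A = 7.85781 × 8.13662 × 3.53429 = 225.968 kN.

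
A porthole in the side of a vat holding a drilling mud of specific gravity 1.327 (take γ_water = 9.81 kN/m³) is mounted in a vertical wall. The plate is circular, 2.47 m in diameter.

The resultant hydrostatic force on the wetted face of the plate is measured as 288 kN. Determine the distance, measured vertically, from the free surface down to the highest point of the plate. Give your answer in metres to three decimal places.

γ = 1.327 × 9.81 = 13.01787 kN/m³.
A = π(1.235)² = 4.79164 m².
From F = γ·h_c·A, the centroid depth is h_c = 288/(13.01787 × 4.79164) = 4.61709 m.
The centroid is at the centre, 1.235 m below the top of the plate, so the highest point sits at h_top = 4.61709 − 1.235 = 3.38209 m below the surface.

d_top ≈ 3.382 m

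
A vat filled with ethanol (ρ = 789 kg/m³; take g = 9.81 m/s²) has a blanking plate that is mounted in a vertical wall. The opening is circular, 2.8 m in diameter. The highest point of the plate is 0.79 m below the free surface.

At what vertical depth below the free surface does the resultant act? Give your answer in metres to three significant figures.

h_p = 2.41 m

γ = ρg = 789 × 9.81 / 1000 = 7.74009 kN/m³.
The centroid is at the centre, 1.4 m below the top of the plate, so the centroid depth is h_c = 0.79 + 1.4 = 2.19 m.
A = π(1.4)² = 6.15752 m².
Resultant F = γ·h_c·A = 7.74009 × 2.19 × 6.15752 = 104.375 kN.
I_c = πr⁴/4 = π × 1.4⁴/4 = 3.01719 m⁴.
Centre of pressure: y_p = y_c + I_c/(y_c·A) = 2.19 + 3.01719/(2.19 × 6.15752) = 2.19 + 0.223745 = 2.41375 m along the plane.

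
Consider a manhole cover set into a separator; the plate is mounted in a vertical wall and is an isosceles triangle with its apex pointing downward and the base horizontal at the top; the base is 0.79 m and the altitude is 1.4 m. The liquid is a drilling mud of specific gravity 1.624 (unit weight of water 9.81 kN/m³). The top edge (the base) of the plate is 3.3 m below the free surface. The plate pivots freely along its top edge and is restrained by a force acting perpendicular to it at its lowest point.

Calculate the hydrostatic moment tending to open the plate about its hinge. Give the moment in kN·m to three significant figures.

γ = 1.624 × 9.81 = 15.93144 kN/m³.
With the apex down, the centroid sits h/3 = 1.4/3 = 0.466667 m below the base (the top edge), so the centroid depth is h_c = 3.3 + 0.466667 = 3.76667 m.
A = ½ × 0.79 × 1.4 = 0.553 m².
Resultant F = γ·h_c·A = 15.93144 × 3.76667 × 0.553 = 33.1847 kN.
I_c = b·h³/36 = 0.79 × 1.4³/36 = 0.0602156 m⁴.
Centre of pressure: y_p = y_c + I_c/(y_c·A) = 3.76667 + 0.0602156/(3.76667 × 0.553) = 3.76667 + 0.0289086 = 3.79558 m along the plane.
The resultant acts 0.466667 + 0.0289086 = 0.495576 m (along the plate) below the hinge at the top edge, so the moment about the hinge is M = F × 0.495576 = 33.1847 × 0.495576 = 16.4455 kN·m.

M ≈ 16.4 kN·m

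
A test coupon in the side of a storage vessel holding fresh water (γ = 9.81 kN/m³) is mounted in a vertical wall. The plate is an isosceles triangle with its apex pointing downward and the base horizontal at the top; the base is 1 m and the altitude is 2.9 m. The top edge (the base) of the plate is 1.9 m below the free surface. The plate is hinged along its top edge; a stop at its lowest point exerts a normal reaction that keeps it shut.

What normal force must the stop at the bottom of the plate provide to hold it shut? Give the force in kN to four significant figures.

γ = 9.81 kN/m³.
With the apex down, the centroid sits h/3 = 2.9/3 = 0.966667 m below the base (the top edge), so the centroid depth is h_c = 1.9 + 0.966667 = 2.86667 m.
A = ½ × 1 × 2.9 = 1.45 m².
Resultant F = γ·h_c·A = 9.81 × 2.86667 × 1.45 = 40.7769 kN.
I_c = b·h³/36 = 1 × 2.9³/36 = 0.677472 m⁴.
Centre of pressure: y_p = y_c + I_c/(y_c·A) = 2.86667 + 0.677472/(2.86667 × 1.45) = 2.86667 + 0.162984 = 3.02965 m along the plane.
The resultant acts 0.966667 + 0.162984 = 1.12965 m (along the plate) below the hinge at the top edge, so the moment about the hinge is M = F × 1.12965 = 40.7769 × 1.12965 = 46.0636 kN·m.
A normal force at the bottom, 2.9 m from the hinge, must supply this moment: P = 46.0636/2.9 = 15.884 kN.

P ≈ 15.88 kN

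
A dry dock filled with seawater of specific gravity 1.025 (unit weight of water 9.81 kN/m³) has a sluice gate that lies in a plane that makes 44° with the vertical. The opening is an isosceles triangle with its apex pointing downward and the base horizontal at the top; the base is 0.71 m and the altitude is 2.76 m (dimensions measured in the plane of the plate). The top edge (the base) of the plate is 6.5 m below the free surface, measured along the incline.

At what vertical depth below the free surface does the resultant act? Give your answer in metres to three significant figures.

h_p = 5.38 m

γ = 1.025 × 9.81 = 10.05525 kN/m³.
The plate makes 44° with the vertical, i.e. θ = 90° − 44° = 46° to the horizontal. Measuring y along the incline from the free-surface line, vertical depth h = y·sinθ with sinθ = 0.719340.
With the apex down, the centroid sits h/3 = 2.76/3 = 0.92 m below the base (the top edge), so y_c = 6.5 + 0.92 = 7.42 m and h_c = 7.42 × 0.719340 = 5.3375 m.
A = ½ × 0.71 × 2.76 = 0.9798 m².
Resultant F = γ·h_c·A = 10.05525 × 5.3375 × 0.9798 = 52.5858 kN.
I_c = b·h³/36 = 0.71 × 2.76³/36 = 0.414651 m⁴.
Centre of pressure: y_p = y_c + I_c/(y_c·A) = 7.42 + 0.414651/(7.42 × 0.9798) = 7.42 + 0.057035 = 7.47703 m along the plane.
Vertically, h_p = y_p·sinθ = 7.47703 × 0.719340 = 5.37853 m.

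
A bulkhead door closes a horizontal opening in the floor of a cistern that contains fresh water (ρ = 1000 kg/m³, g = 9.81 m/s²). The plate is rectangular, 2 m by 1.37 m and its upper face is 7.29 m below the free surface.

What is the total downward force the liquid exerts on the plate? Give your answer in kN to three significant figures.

γ = ρg = 1000 × 9.81 = 9810 N/m³ = 9.81 kN/m³.
The plate is horizontal, so pressure is uniform at p = γ·h = 9.81 × 7.29 = 71.5149 kN/m².
A = 2 × 1.37 = 2.74 m².
F = p·A = 71.5149 × 2.74 = 195.951 kN.

F ≈ 196 kN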